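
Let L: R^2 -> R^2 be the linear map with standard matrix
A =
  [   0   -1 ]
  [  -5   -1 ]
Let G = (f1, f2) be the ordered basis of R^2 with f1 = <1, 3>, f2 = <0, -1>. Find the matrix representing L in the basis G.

Let P have columns f1, f2. Then [L]_G = P^(-1) A P.
Here det P = -1, so P^(-1) is integer; computing A P first and then P^(-1)(A P) gives [[-3, 1], [-1, 2]].

[[-3, 1], [-1, 2]]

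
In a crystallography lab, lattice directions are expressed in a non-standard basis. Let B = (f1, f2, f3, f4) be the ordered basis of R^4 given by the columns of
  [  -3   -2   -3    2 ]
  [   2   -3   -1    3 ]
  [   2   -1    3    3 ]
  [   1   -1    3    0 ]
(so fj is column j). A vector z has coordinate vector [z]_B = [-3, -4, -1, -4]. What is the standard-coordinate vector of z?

[12, -5, -17, -2]

The coordinates say z = -3f1 - 4f2 - f3 - 4f4; adding the scaled basis vectors gives [12, -5, -17, -2].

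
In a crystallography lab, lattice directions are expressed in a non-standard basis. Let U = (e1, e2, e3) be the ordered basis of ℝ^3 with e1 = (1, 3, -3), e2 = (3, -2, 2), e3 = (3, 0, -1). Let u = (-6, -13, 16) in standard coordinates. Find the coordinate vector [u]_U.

(-3, 2, -3)

We seek scalars with c_1 e1 + ... + c_3 e3 = u; equivalently solve M c = u where the columns of M are e1, ..., e3.
Row-reducing the augmented matrix [M | u] gives c = (-3, 2, -3).
Check: -3e1 + 2e2 - 3e3 = (-6, -13, 16).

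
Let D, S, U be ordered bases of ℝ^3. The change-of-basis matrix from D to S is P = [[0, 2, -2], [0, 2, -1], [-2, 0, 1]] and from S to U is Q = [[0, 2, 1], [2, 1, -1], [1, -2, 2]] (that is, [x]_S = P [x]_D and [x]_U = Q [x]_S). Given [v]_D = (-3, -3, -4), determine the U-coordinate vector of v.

(-2, 0, 10)

Apply P to get S-coordinates (2, -2, 2), then Q to get U-coordinates.
The result is [v]_U = (-2, 0, 10).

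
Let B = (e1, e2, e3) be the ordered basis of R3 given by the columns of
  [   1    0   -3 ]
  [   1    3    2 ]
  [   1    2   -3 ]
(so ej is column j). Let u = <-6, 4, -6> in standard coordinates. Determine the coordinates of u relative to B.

<0, 0, 2>

Write u = c_1 e1 + ... + c_3 e3 and solve for the c_i.
Solving this 3x3 system gives c = (0, 0, 2).
Check: 0·e1 + 0·e2 + 2e3 = <-6, 4, -6>.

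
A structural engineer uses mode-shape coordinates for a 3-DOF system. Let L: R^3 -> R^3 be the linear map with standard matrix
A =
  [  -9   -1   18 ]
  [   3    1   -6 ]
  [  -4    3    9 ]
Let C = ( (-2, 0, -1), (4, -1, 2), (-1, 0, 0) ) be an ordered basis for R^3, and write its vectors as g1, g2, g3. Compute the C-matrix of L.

[[1, 3, 2], [0, 1, 3], [-2, -3, -1]]

The j-th column of [L]_C is [L(gj)]_C.
L(g1) = A g1 = (0, 0, -1) = g1 + 0·g2 - 2g3, so column 1 is (1, 0, -2).
Repeating for g2, g3 and assembling the columns gives [[1, 3, 2], [0, 1, 3], [-2, -3, -1]].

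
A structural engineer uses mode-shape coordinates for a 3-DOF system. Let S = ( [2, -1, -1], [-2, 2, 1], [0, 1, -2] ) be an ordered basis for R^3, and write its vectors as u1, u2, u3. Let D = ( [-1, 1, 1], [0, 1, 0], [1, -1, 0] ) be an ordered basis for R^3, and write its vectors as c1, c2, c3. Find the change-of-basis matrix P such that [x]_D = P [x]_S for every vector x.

[[-1, 1, -2], [1, 0, 1], [1, -1, -2]]

Let M have columns uj and N have columns cj. Then for every x, N [x]_D = x = M [x]_S, so P = N^(-1) M.
Since det N = -1, N^(-1) has integer entries; multiplying gives P = [[-1, 1, -2], [1, 0, 1], [1, -1, -2]].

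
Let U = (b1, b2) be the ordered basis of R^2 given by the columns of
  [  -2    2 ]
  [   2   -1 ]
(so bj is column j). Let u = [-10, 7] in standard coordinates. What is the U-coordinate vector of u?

We seek scalars with c_1 b1 + c_2 b2 = u; equivalently solve M c = u where the columns of M are b1, b2.
System: -2c_1 + 2c_2 = -10, 2c_1 - c_2 = 7; solving gives c_1 = 2, c_2 = -3.
Check: 2b1 - 3b2 = [-10, 7].

[2, -3]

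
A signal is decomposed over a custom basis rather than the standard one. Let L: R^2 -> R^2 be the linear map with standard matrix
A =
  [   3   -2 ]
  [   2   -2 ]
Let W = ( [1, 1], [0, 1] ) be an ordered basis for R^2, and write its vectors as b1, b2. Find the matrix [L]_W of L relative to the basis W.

[[1, -2], [-1, 0]]

Let P have columns b1, b2. Then [L]_W = P^(-1) A P.
Here det P = 1, so P^(-1) is integer; computing A P first and then P^(-1)(A P) gives [[1, -2], [-1, 0]].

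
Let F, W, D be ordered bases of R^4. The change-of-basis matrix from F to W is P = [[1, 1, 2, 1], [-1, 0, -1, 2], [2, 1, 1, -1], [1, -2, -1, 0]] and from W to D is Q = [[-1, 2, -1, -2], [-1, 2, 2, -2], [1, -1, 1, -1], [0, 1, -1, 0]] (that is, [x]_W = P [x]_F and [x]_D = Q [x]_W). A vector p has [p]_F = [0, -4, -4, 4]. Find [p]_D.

[20, -16, -44, 24]

Apply P to get W-coordinates [-8, 12, -12, 12], then Q to get D-coordinates.
The result is [p]_D = [20, -16, -44, 24].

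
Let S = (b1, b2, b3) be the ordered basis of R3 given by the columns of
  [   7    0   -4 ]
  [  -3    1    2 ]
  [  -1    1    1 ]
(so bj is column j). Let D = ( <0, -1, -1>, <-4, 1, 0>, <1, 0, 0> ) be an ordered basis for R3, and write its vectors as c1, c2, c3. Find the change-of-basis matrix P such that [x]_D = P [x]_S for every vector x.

Take x = bj: its S-coordinates are the j-th standard unit vector, so P e_j — column j of P — equals [bj]_D.
b1 = c1 - 2c2 - c3, giving column 1 = <1, -2, -1>; repeating for each j gives P = [[1, -1, -1], [-2, 0, 1], [-1, 0, 0]].

[[1, -1, -1], [-2, 0, 1], [-1, 0, 0]]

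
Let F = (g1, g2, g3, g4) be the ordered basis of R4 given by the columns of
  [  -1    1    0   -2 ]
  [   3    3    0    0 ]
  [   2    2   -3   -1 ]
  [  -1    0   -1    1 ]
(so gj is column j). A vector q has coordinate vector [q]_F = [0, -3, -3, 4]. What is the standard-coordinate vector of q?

q = M [q]_F, where M has columns g1, ..., g4.
Carrying out the matrix-vector product, q = [-11, -9, -1, 7].

[-11, -9, -1, 7]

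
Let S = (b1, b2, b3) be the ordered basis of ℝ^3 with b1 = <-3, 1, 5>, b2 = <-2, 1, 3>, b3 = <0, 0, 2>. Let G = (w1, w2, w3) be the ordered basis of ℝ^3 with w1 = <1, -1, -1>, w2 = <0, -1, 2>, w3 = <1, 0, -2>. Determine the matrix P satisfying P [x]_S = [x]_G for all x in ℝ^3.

Let M have columns bj and N have columns wj. Then for every x, N [x]_G = x = M [x]_S, so P = N^(-1) M.
Since det N = -1, N^(-1) has integer entries; multiplying gives P = [[-1, -1, -2], [0, 0, 2], [-2, -1, 2]].

[[-1, -1, -2], [0, 0, 2], [-2, -1, 2]]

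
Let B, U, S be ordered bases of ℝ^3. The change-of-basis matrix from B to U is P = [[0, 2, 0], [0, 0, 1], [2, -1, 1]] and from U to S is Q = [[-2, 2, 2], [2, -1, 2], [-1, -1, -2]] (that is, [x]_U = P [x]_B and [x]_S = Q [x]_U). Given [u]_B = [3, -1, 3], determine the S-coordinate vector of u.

Apply P to get U-coordinates [-2, 3, 10], then Q to get S-coordinates.
The result is [u]_S = [30, 13, -21].

[30, 13, -21]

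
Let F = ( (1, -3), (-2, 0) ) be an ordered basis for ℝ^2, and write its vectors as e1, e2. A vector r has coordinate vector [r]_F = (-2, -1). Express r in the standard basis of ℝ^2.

The coordinates say r = -2e1 - e2; adding the scaled basis vectors gives (0, 6).

(0, 6)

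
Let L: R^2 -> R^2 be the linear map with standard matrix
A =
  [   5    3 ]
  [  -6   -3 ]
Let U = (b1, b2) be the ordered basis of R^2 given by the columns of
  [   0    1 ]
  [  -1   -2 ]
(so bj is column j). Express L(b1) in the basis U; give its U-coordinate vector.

Compute L(b1) = A b1 = <-3, 3> in standard coordinates.
Then write this in U-coordinates: solve for y in y_1 b1 + y_2 b2 = <-3, 3>.
This gives y = <3, -3>, which is column 1 of [L]_U.

<3, -3>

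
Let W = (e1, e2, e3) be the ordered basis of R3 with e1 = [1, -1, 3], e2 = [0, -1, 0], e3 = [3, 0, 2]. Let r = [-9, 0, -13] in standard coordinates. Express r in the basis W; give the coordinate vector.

[-3, 3, -2]

Write r = c_1 e1 + ... + c_3 e3 and solve for the c_i.
Row-reducing the augmented matrix [M | r] gives c = (-3, 3, -2).
Check: -3e1 + 3e2 - 2e3 = [-9, 0, -13].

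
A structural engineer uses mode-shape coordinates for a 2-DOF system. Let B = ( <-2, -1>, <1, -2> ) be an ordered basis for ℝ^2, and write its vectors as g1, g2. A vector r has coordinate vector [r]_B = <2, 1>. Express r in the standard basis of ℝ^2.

By definition r = 2g1 + g2.
Summing componentwise gives <-3, -4>.

<-3, -4>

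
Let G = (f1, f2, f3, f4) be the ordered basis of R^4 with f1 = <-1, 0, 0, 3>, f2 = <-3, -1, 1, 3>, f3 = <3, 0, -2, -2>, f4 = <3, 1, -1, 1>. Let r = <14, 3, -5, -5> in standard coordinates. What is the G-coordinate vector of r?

Write r = c_1 f1 + ... + c_4 f4 and solve for the c_i.
Solving this 4x4 system gives c = (-2, 0, 1, 3).
Check: -2f1 + 0·f2 + f3 + 3f4 = <14, 3, -5, -5>.

<-2, 0, 1, 3>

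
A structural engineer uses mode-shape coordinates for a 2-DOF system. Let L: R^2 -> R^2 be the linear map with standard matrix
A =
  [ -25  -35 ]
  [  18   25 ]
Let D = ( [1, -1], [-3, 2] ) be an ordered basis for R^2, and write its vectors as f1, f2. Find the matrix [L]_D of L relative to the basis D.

[[1, 2], [-3, -1]]

With P the matrix whose columns are f1, f2, [L]_D = P^(-1) A P.
Column by column: L(f1) = A f1 = [10, -7]; its D-coordinates [1, -3] give column 1.
Continuing for each basis vector yields [L]_D = [[1, 2], [-3, -1]].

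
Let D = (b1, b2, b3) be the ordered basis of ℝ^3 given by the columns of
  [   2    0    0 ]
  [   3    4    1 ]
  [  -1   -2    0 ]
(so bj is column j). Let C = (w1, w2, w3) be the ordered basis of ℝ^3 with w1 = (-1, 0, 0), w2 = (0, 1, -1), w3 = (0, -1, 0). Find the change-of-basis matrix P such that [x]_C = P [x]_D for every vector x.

[[-2, 0, 0], [1, 2, 0], [-2, -2, -1]]

Column j of P is [bj]_C, since P maps D-coordinates to C-coordinates.
Expressing b1 in C: b1 = -2w1 + w2 - 2w3, so column 1 of P is (-2, 1, -2).
Doing the same for each bj gives P = [[-2, 0, 0], [1, 2, 0], [-2, -2, -1]].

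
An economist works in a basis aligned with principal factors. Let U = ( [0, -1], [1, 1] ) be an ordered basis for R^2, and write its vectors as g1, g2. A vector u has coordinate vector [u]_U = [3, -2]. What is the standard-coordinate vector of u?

The coordinates say u = 3g1 - 2g2; adding the scaled basis vectors gives [-2, -5].

[-2, -5]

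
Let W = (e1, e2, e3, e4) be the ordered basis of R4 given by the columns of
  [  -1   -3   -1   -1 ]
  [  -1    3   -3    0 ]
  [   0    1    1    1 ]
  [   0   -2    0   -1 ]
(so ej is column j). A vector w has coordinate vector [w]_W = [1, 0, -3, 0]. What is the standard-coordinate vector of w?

[2, 8, -3, 0]

By definition w = e1 + 0·e2 - 3e3 + 0·e4.
Summing componentwise gives [2, 8, -3, 0].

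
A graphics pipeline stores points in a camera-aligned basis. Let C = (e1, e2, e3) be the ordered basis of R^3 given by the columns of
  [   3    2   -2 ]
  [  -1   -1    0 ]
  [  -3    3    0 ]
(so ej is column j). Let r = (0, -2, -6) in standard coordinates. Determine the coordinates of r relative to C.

(2, 0, 3)

[r]_C is the unique c with M c = r, where M has columns e1, ..., e3.
Gaussian elimination on [M | r] yields c = (2, 0, 3).
Check: 2e1 + 0·e2 + 3e3 = (0, -2, -6).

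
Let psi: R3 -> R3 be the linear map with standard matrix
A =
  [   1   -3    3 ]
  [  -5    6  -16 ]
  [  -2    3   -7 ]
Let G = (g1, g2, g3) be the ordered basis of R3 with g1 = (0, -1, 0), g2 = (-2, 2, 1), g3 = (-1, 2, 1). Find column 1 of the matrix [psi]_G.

(0, 0, -3)

Compute psi(g1) = A g1 = (3, -6, -3) in standard coordinates.
Then write this in G-coordinates: solve for y in y_1 g1 + ... + y_3 g3 = (3, -6, -3).
This gives y = (0, 0, -3), which is column 1 of [psi]_G.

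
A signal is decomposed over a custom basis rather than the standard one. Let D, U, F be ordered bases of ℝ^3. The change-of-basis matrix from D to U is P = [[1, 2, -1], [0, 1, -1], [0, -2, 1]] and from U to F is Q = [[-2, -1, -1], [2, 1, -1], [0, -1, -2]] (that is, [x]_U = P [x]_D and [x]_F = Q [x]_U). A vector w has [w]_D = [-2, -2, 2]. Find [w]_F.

[14, -26, -8]

Apply P to get U-coordinates [-8, -4, 6], then Q to get F-coordinates.
The result is [w]_F = [14, -26, -8].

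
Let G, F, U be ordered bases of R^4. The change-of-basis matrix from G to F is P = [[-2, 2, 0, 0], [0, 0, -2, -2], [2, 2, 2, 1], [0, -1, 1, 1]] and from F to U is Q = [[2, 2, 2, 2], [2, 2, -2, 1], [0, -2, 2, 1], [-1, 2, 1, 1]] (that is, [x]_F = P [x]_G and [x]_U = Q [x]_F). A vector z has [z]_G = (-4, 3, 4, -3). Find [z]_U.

(26, 16, 8, -17)

First [z]_F = P [z]_G = (14, -2, 3, -2).
Then [z]_U = Q [z]_F = (26, 16, 8, -17).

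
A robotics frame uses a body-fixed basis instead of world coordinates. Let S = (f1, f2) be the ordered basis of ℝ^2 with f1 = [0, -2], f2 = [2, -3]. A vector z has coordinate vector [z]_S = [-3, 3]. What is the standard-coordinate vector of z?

By definition z = -3f1 + 3f2.
Summing componentwise gives [6, -3].

[6, -3]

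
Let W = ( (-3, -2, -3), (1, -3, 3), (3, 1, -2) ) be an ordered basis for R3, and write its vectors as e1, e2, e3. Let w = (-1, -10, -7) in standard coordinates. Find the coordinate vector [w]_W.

Write w = c_1 e1 + ... + c_3 e3 and solve for the c_i.
Row-reducing the augmented matrix [M | w] gives c = (3, 2, 2).
Check: 3e1 + 2e2 + 2e3 = (-1, -10, -7).

(3, 2, 2)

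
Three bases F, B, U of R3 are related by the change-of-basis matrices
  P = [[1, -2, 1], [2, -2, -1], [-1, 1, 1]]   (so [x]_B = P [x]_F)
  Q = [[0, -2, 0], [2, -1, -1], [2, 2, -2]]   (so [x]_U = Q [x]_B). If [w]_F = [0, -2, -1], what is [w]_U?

[-10, 4, 22]

First [w]_B = P [w]_F = [3, 5, -3].
Then [w]_U = Q [w]_B = [-10, 4, 22].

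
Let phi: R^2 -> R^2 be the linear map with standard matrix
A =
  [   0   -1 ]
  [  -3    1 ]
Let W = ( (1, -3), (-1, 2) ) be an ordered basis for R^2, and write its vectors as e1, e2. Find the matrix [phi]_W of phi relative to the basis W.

[[0, -1], [-3, 1]]

With P the matrix whose columns are e1, e2, [phi]_W = P^(-1) A P.
Column by column: phi(e1) = A e1 = (3, -6); its W-coordinates (0, -3) give column 1.
Continuing for each basis vector yields [phi]_W = [[0, -1], [-3, 1]].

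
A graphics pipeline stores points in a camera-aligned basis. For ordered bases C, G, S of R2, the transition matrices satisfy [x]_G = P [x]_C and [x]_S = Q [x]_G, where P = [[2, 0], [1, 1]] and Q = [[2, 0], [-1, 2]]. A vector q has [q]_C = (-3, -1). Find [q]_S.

Composing the changes, [q]_S = Q P [q]_C.
Q P = [[4, 0], [0, 2]]; applying this to (-3, -1) gives (-12, -2).

(-12, -2)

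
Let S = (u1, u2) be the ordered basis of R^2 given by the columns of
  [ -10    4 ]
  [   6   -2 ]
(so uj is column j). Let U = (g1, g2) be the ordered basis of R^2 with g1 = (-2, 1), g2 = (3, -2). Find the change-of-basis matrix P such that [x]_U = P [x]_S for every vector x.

[[2, -2], [-2, 0]]

Let M have columns uj and N have columns gj. Then for every x, N [x]_U = x = M [x]_S, so P = N^(-1) M.
Since det N = 1, N^(-1) has integer entries; multiplying gives P = [[2, -2], [-2, 0]].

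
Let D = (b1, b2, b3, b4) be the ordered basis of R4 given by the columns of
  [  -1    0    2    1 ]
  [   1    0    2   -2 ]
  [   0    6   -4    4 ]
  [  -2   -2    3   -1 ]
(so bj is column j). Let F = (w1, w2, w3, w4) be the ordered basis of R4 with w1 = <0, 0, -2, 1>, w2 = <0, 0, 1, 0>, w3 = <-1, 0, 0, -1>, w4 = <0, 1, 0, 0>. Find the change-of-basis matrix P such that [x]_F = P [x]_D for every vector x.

[[-1, -2, 1, -2], [-2, 2, -2, 0], [1, 0, -2, -1], [1, 0, 2, -2]]

Take x = bj: its D-coordinates are the j-th standard unit vector, so P e_j — column j of P — equals [bj]_F.
b1 = -w1 - 2w2 + w3 + w4, giving column 1 = <-1, -2, 1, 1>; repeating for each j gives P = [[-1, -2, 1, -2], [-2, 2, -2, 0], [1, 0, -2, -1], [1, 0, 2, -2]].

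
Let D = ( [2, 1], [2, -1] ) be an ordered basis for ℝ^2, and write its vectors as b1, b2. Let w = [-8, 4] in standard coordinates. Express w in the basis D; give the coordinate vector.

[0, -4]

We seek scalars with c_1 b1 + c_2 b2 = w; equivalently solve M c = w where the columns of M are b1, b2.
System: 2c_1 + 2c_2 = -8, c_1 - c_2 = 4; solving gives c_1 = 0, c_2 = -4.
Check: 0·b1 - 4b2 = [-8, 4].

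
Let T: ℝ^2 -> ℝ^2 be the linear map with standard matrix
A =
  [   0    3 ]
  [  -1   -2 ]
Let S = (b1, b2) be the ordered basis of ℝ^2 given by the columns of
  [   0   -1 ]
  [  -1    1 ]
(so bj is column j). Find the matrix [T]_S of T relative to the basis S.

[[1, -2], [3, -3]]

With P the matrix whose columns are b1, b2, [T]_S = P^(-1) A P.
Column by column: T(b1) = A b1 = <-3, 2>; its S-coordinates <1, 3> give column 1.
Continuing for each basis vector yields [T]_S = [[1, -2], [3, -3]].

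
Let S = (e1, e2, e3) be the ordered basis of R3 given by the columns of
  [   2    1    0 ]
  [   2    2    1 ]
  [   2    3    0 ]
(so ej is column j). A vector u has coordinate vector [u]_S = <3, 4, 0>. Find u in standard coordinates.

<10, 14, 18>

u = M [u]_S, where M has columns e1, ..., e3.
Carrying out the matrix-vector product, u = <10, 14, 18>.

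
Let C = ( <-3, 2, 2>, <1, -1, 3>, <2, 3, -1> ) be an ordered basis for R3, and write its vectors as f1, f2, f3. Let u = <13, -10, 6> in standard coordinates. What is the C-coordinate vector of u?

[u]_C is the unique c with M c = u, where M has columns f1, ..., f3.
Row-reducing the augmented matrix [M | u] gives c = (-3, 4, 0).
Check: -3f1 + 4f2 + 0·f3 = <13, -10, 6>.

<-3, 4, 0>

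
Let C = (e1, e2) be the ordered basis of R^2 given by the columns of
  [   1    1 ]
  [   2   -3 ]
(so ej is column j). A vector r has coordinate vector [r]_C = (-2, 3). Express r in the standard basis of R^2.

(1, -13)

r = M [r]_C, where M has columns e1, e2.
Carrying out the matrix-vector product, r = (1, -13).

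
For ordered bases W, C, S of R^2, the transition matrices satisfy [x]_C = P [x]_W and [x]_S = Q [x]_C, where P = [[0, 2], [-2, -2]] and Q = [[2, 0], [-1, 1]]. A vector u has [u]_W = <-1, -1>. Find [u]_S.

<-4, 6>

Apply P to get C-coordinates <-2, 4>, then Q to get S-coordinates.
The result is [u]_S = <-4, 6>.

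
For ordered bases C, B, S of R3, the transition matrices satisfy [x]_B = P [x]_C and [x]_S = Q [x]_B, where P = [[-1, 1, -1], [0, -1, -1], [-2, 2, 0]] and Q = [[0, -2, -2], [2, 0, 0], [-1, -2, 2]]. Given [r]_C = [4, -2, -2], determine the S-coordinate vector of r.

[16, -8, -28]

Composing the changes, [r]_S = Q P [r]_C.
Q P = [[4, -2, 2], [-2, 2, -2], [-3, 5, 3]]; applying this to [4, -2, -2] gives [16, -8, -28].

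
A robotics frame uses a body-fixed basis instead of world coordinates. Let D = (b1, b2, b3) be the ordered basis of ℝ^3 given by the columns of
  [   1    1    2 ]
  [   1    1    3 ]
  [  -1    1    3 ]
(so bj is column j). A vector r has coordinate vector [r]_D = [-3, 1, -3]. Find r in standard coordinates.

By definition r = -3b1 + b2 - 3b3.
Summing componentwise gives [-8, -11, -5].

[-8, -11, -5]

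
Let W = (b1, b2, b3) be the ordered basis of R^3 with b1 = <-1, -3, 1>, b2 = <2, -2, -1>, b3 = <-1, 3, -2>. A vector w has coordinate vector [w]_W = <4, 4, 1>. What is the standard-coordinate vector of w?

The coordinates say w = 4b1 + 4b2 + b3; adding the scaled basis vectors gives <3, -17, -2>.

<3, -17, -2>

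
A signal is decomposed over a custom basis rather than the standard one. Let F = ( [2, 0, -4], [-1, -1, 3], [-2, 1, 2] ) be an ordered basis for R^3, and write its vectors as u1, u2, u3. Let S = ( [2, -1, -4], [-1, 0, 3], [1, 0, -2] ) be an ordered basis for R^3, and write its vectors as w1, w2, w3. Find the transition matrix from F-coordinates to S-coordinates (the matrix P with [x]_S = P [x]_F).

Let M have columns uj and N have columns wj. Then for every x, N [x]_S = x = M [x]_F, so P = N^(-1) M.
Since det N = -1, N^(-1) has integer entries; multiplying gives P = [[0, 1, -1], [0, 1, -2], [2, -2, -2]].

[[0, 1, -1], [0, 1, -2], [2, -2, -2]]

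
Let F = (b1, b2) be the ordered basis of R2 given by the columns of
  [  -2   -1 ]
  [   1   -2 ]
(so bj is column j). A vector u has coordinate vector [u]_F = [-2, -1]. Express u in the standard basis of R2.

[5, 0]

By definition u = -2b1 - b2.
Summing componentwise gives [5, 0].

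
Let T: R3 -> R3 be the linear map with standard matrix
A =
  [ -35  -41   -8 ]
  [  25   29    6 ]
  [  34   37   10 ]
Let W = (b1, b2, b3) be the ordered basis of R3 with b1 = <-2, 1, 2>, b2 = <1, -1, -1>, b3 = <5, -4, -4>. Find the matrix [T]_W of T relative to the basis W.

[[-2, -3, -3], [-1, 3, 0], [2, 1, 3]]

Let P have columns b1, ..., b3. Then [T]_W = P^(-1) A P.
Here det P = 1, so P^(-1) is integer; computing A P first and then P^(-1)(A P) gives [[-2, -3, -3], [-1, 3, 0], [2, 1, 3]].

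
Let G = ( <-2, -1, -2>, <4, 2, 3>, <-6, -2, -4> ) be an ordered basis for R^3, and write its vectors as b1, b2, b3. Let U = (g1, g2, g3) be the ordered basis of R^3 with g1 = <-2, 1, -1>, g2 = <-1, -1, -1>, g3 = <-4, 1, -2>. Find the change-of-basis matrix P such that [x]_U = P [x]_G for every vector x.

Let M have columns bj and N have columns gj. Then for every x, N [x]_U = x = M [x]_G, so P = N^(-1) M.
Since det N = 1, N^(-1) has integer entries; multiplying gives P = [[2, 1, -2], [2, -2, 2], [-1, -1, 2]].

[[2, 1, -2], [2, -2, 2], [-1, -1, 2]]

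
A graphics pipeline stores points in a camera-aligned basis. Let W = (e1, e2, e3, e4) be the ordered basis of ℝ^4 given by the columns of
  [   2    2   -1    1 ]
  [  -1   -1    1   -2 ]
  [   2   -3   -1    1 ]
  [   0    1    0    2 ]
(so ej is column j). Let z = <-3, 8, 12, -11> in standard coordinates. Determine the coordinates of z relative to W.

We seek scalars with c_1 e1 + ... + c_4 e4 = z; equivalently solve M c = z where the columns of M are e1, ..., e4.
Gaussian elimination on [M | z] yields c = (4, -3, 1, -4).
Check: 4e1 - 3e2 + e3 - 4e4 = <-3, 8, 12, -11>.

<4, -3, 1, -4>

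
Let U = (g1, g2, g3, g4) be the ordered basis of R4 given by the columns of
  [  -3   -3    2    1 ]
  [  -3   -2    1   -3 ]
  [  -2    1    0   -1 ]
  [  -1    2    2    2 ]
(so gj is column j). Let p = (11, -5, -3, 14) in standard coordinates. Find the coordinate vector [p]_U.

Write p = c_1 g1 + ... + c_4 g4 and solve for the c_i.
Gaussian elimination on [M | p] yields c = (0, 0, 4, 3).
Check: 0·g1 + 0·g2 + 4g3 + 3g4 = (11, -5, -3, 14).

(0, 0, 4, 3)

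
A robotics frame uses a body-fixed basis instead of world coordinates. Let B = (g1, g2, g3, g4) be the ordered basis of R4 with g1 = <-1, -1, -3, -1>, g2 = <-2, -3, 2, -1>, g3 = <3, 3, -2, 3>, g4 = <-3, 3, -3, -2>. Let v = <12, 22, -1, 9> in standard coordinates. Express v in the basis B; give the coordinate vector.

<-4, -4, 1, 1>

Write v = c_1 g1 + ... + c_4 g4 and solve for the c_i.
Gaussian elimination on [M | v] yields c = (-4, -4, 1, 1).
Check: -4g1 - 4g2 + g3 + g4 = <12, 22, -1, 9>.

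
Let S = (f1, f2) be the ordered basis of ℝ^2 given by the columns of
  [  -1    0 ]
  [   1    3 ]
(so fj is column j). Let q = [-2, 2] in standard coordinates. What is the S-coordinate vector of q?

[2, 0]

We seek scalars with c_1 f1 + c_2 f2 = q; equivalently solve M c = q where the columns of M are f1, f2.
System: -c_1 + 0c_2 = -2, c_1 + 3c_2 = 2; solving gives c_1 = 2, c_2 = 0.
Check: 2f1 + 0·f2 = [-2, 2].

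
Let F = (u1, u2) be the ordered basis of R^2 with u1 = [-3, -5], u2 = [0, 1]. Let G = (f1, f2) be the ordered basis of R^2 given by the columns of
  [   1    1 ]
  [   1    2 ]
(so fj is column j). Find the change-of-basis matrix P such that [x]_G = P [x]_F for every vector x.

[[-1, -1], [-2, 1]]

Column j of P is [uj]_G, since P maps F-coordinates to G-coordinates.
Expressing u1 in G: u1 = -f1 - 2f2, so column 1 of P is [-1, -2].
Doing the same for each uj gives P = [[-1, -1], [-2, 1]].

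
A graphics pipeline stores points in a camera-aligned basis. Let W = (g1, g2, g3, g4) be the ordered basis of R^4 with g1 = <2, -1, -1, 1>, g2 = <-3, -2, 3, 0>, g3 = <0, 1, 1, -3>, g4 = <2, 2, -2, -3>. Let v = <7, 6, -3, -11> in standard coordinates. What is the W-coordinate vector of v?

[v]_W is the unique c with M c = v, where M has columns g1, ..., g4.
Solving this 4x4 system gives c = (1, -1, 3, 1).
Check: g1 - g2 + 3g3 + g4 = <7, 6, -3, -11>.

<1, -1, 3, 1>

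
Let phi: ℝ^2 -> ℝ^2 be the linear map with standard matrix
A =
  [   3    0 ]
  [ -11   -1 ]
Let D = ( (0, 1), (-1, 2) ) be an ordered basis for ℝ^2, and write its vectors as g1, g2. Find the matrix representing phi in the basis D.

[[-1, 3], [0, 3]]

Let P have columns g1, g2. Then [phi]_D = P^(-1) A P.
Here det P = 1, so P^(-1) is integer; computing A P first and then P^(-1)(A P) gives [[-1, 3], [0, 3]].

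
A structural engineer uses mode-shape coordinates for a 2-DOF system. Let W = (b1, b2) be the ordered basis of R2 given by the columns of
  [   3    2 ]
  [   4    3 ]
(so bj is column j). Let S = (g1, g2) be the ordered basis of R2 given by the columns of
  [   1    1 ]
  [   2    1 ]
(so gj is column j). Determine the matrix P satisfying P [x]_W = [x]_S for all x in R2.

Column j of P is [bj]_S, since P maps W-coordinates to S-coordinates.
Expressing b1 in S: b1 = g1 + 2g2, so column 1 of P is <1, 2>.
Doing the same for each bj gives P = [[1, 1], [2, 1]].

[[1, 1], [2, 1]]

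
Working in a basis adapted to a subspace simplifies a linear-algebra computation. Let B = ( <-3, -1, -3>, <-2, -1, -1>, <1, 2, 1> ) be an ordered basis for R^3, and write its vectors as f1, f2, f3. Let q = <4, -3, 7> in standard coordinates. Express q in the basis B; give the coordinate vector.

<-4, 3, -2>

[q]_B is the unique c with M c = q, where M has columns f1, ..., f3.
Gaussian elimination on [M | q] yields c = (-4, 3, -2).
Check: -4f1 + 3f2 - 2f3 = <4, -3, 7>.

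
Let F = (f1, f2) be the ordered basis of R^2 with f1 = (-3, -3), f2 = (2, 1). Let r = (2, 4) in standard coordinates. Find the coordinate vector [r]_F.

(-2, -2)

[r]_F is the unique c with M c = r, where M has columns f1, f2.
System: -3c_1 + 2c_2 = 2, -3c_1 + c_2 = 4; solving gives c_1 = -2, c_2 = -2.
Check: -2f1 - 2f2 = (2, 4).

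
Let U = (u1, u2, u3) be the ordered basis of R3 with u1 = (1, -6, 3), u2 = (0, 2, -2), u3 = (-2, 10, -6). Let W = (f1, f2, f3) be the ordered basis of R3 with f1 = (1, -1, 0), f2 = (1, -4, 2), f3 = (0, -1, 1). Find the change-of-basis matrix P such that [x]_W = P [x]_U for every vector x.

Column j of P is [uj]_W, since P maps U-coordinates to W-coordinates.
Expressing u1 in W: u1 = -f1 + 2f2 - f3, so column 1 of P is (-1, 2, -1).
Doing the same for each uj gives P = [[-1, 0, 0], [2, 0, -2], [-1, -2, -2]].

[[-1, 0, 0], [2, 0, -2], [-1, -2, -2]]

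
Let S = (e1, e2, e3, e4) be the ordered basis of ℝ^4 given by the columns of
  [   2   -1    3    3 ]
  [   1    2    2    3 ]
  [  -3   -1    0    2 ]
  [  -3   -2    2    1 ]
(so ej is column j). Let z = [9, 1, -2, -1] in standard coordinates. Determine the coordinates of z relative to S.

Write z = c_1 e1 + ... + c_4 e4 and solve for the c_i.
Solving this 4x4 system gives c = (2, -2, 0, 1).
Check: 2e1 - 2e2 + 0·e3 + e4 = [9, 1, -2, -1].

[2, -2, 0, 1]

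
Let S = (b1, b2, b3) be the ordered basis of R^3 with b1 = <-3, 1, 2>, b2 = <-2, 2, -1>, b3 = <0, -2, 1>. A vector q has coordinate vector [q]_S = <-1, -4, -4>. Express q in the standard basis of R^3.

<11, -1, -2>

By definition q = -b1 - 4b2 - 4b3.
Summing componentwise gives <11, -1, -2>.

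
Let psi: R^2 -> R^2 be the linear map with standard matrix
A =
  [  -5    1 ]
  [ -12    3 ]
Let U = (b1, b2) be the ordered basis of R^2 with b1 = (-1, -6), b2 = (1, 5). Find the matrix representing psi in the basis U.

[[1, -3], [0, -3]]

Let P have columns b1, b2. Then [psi]_U = P^(-1) A P.
Here det P = 1, so P^(-1) is integer; computing A P first and then P^(-1)(A P) gives [[1, -3], [0, -3]].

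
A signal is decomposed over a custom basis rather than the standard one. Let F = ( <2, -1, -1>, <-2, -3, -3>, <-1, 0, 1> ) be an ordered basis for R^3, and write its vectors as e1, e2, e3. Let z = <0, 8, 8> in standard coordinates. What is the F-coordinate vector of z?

<-2, -2, 0>

Write z = c_1 e1 + ... + c_3 e3 and solve for the c_i.
Solving this 3x3 system gives c = (-2, -2, 0).
Check: -2e1 - 2e2 + 0·e3 = <0, 8, 8>.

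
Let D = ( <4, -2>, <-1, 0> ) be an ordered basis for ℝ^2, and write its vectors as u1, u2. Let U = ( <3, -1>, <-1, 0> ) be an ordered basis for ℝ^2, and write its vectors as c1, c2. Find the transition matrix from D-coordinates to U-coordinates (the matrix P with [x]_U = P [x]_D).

[[2, 0], [2, 1]]

Take x = uj: its D-coordinates are the j-th standard unit vector, so P e_j — column j of P — equals [uj]_U.
u1 = 2c1 + 2c2, giving column 1 = <2, 2>; repeating for each j gives P = [[2, 0], [2, 1]].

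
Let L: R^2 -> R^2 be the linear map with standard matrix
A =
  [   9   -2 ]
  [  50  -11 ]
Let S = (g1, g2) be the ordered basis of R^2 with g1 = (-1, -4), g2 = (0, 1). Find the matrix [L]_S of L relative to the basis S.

The j-th column of [L]_S is [L(gj)]_S.
L(g1) = A g1 = (-1, -6) = g1 - 2g2, so column 1 is (1, -2).
Repeating for g2 and assembling the columns gives [[1, 2], [-2, -3]].

[[1, 2], [-2, -3]]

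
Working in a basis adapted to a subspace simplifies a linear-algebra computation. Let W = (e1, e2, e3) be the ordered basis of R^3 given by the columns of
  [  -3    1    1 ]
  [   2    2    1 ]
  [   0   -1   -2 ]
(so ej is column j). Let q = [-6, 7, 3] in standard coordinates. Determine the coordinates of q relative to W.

[2, 3, -3]

[q]_W is the unique c with M c = q, where M has columns e1, ..., e3.
Gaussian elimination on [M | q] yields c = (2, 3, -3).
Check: 2e1 + 3e2 - 3e3 = [-6, 7, 3].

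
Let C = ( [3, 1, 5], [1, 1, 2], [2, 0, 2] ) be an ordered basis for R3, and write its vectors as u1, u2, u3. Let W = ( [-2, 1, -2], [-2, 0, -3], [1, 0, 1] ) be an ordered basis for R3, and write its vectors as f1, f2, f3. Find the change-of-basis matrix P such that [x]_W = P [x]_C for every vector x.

[[1, 1, 0], [-2, -1, 0], [1, 1, 2]]

Take x = uj: its C-coordinates are the j-th standard unit vector, so P e_j — column j of P — equals [uj]_W.
u1 = f1 - 2f2 + f3, giving column 1 = [1, -2, 1]; repeating for each j gives P = [[1, 1, 0], [-2, -1, 0], [1, 1, 2]].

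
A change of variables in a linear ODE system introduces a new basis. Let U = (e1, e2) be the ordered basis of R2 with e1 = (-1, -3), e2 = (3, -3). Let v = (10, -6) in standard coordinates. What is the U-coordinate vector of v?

(-1, 3)

[v]_U is the unique c with M c = v, where M has columns e1, e2.
System: -c_1 + 3c_2 = 10, -3c_1 - 3c_2 = -6; solving gives c_1 = -1, c_2 = 3.
Check: -e1 + 3e2 = (10, -6).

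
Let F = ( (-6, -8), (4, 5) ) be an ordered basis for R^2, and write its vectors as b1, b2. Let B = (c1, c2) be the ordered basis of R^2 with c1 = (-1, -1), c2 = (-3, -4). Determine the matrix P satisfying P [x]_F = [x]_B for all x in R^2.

Take x = bj: its F-coordinates are the j-th standard unit vector, so P e_j — column j of P — equals [bj]_B.
b1 = 0·c1 + 2c2, giving column 1 = (0, 2); repeating for each j gives P = [[0, -1], [2, -1]].

[[0, -1], [2, -1]]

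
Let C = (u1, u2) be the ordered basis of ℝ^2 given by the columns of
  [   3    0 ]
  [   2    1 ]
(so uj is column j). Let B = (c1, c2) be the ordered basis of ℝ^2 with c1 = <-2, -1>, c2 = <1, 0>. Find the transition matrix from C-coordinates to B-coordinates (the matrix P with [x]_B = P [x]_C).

Take x = uj: its C-coordinates are the j-th standard unit vector, so P e_j — column j of P — equals [uj]_B.
u1 = -2c1 - c2, giving column 1 = <-2, -1>; repeating for each j gives P = [[-2, -1], [-1, -2]].

[[-2, -1], [-1, -2]]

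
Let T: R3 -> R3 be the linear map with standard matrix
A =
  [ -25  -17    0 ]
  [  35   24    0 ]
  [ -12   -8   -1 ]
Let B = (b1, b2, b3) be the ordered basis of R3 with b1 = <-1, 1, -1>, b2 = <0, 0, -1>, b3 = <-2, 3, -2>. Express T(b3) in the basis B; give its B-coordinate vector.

<-1, -3, 1>

Compute T(b3) = A b3 = <-1, 2, 2> in standard coordinates.
Then write this in B-coordinates: solve for y in y_1 b1 + ... + y_3 b3 = <-1, 2, 2>.
This gives y = <-1, -3, 1>, which is column 3 of [T]_B.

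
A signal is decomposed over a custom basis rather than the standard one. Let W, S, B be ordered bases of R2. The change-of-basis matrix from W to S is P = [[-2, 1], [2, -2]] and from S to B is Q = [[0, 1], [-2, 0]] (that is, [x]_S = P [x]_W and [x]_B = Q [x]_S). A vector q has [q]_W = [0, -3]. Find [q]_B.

[6, 6]

Composing the changes, [q]_B = Q P [q]_W.
Q P = [[2, -2], [4, -2]]; applying this to [0, -3] gives [6, 6].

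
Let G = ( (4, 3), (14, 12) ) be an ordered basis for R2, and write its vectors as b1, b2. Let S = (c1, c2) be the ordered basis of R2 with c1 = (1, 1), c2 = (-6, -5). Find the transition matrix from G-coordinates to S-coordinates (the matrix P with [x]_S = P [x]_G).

Column j of P is [bj]_S, since P maps G-coordinates to S-coordinates.
Expressing b1 in S: b1 = -2c1 - c2, so column 1 of P is (-2, -1).
Doing the same for each bj gives P = [[-2, 2], [-1, -2]].

[[-2, 2], [-1, -2]]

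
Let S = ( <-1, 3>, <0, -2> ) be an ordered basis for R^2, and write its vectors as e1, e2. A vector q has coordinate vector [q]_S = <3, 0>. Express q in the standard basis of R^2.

<-3, 9>

The coordinates say q = 3e1 + 0·e2; adding the scaled basis vectors gives <-3, 9>.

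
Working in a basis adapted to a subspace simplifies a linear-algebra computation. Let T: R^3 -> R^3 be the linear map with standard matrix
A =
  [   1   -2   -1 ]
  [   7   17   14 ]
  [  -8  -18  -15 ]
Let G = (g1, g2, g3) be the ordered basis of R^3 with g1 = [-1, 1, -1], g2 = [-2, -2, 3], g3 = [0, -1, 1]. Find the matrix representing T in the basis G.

[[0, -1, -1], [1, 1, 0], [2, 3, 2]]

With P the matrix whose columns are g1, ..., g3, [T]_G = P^(-1) A P.
Column by column: T(g1) = A g1 = [-2, -4, 5]; its G-coordinates [0, 1, 2] give column 1.
Continuing for each basis vector yields [T]_G = [[0, -1, -1], [1, 1, 0], [2, 3, 2]].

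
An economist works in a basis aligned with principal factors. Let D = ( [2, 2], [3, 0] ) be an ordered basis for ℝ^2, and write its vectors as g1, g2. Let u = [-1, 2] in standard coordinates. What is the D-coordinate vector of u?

[1, -1]

[u]_D is the unique c with M c = u, where M has columns g1, g2.
System: 2c_1 + 3c_2 = -1, 2c_1 + 0c_2 = 2; solving gives c_1 = 1, c_2 = -1.
Check: g1 - g2 = [-1, 2].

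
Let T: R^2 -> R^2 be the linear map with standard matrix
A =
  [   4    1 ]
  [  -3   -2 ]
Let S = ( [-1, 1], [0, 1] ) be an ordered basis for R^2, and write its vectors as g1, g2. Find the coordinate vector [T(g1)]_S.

Column 1 of [T]_S is the S-coordinate vector of T(g1).
In standard coordinates T(g1) = A g1 = [-3, 1].
Converting to S: [-3, 1] = 3g1 - 2g2, so the coordinate vector is [3, -2].

[3, -2]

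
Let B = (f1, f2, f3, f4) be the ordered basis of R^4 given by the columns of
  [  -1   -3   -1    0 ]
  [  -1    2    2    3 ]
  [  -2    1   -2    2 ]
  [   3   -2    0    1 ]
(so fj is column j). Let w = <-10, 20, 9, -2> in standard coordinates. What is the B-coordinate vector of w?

<0, 3, 1, 4>

[w]_B is the unique c with M c = w, where M has columns f1, ..., f4.
Row-reducing the augmented matrix [M | w] gives c = (0, 3, 1, 4).
Check: 0·f1 + 3f2 + f3 + 4f4 = <-10, 20, 9, -2>.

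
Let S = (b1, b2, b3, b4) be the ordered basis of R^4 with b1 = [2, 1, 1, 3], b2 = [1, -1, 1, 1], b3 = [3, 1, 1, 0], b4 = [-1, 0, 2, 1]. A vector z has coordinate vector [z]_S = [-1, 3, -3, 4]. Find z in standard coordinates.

[-12, -7, 7, 4]

The coordinates say z = -b1 + 3b2 - 3b3 + 4b4; adding the scaled basis vectors gives [-12, -7, 7, 4].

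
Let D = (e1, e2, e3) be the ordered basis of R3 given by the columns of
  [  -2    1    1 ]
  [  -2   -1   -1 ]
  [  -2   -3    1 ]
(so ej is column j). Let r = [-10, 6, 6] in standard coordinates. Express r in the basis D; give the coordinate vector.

[r]_D is the unique c with M c = r, where M has columns e1, ..., e3.
Gaussian elimination on [M | r] yields c = (1, -4, -4).
Check: e1 - 4e2 - 4e3 = [-10, 6, 6].

[1, -4, -4]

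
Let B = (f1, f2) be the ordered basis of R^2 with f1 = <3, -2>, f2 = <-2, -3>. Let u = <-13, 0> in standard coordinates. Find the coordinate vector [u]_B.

Write u = c_1 f1 + c_2 f2 and solve for the c_i.
System: 3c_1 - 2c_2 = -13, -2c_1 - 3c_2 = 0; solving gives c_1 = -3, c_2 = 2.
Check: -3f1 + 2f2 = <-13, 0>.

<-3, 2>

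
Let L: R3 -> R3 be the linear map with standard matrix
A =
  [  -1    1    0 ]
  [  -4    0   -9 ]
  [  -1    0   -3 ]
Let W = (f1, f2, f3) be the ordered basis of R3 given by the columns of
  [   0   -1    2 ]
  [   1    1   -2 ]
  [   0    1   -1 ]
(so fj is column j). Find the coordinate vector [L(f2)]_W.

(-3, -2, 0)

Compute L(f2) = A f2 = (2, -5, -2) in standard coordinates.
Then write this in W-coordinates: solve for y in y_1 f1 + ... + y_3 f3 = (2, -5, -2).
This gives y = (-3, -2, 0), which is column 2 of [L]_W.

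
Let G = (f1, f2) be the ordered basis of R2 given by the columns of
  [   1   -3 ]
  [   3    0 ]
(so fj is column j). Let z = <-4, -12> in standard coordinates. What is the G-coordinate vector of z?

<-4, 0>

Write z = c_1 f1 + c_2 f2 and solve for the c_i.
System: c_1 - 3c_2 = -4, 3c_1 + 0c_2 = -12; solving gives c_1 = -4, c_2 = 0.
Check: -4f1 + 0·f2 = <-4, -12>.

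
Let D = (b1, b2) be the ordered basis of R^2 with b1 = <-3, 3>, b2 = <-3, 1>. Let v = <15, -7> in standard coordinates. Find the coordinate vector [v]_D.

We seek scalars with c_1 b1 + c_2 b2 = v; equivalently solve M c = v where the columns of M are b1, b2.
System: -3c_1 - 3c_2 = 15, 3c_1 + c_2 = -7; solving gives c_1 = -1, c_2 = -4.
Check: -b1 - 4b2 = <15, -7>.

<-1, -4>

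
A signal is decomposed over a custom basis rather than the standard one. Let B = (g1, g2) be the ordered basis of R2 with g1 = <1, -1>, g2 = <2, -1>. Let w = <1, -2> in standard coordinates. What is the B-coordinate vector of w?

<3, -1>

Write w = c_1 g1 + c_2 g2 and solve for the c_i.
System: c_1 + 2c_2 = 1, -c_1 - c_2 = -2; solving gives c_1 = 3, c_2 = -1.
Check: 3g1 - g2 = <1, -2>.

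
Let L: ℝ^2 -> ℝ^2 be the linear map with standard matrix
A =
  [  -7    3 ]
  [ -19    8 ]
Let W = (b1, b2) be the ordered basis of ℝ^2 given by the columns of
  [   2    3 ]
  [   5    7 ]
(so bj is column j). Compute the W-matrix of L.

[[-1, -3], [1, 2]]

With P the matrix whose columns are b1, b2, [L]_W = P^(-1) A P.
Column by column: L(b1) = A b1 = (1, 2); its W-coordinates (-1, 1) give column 1.
Continuing for each basis vector yields [L]_W = [[-1, -3], [1, 2]].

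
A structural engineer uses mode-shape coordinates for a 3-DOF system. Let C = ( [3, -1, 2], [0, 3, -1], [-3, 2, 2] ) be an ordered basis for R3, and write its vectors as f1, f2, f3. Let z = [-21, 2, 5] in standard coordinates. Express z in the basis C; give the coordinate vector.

Write z = c_1 f1 + ... + c_3 f3 and solve for the c_i.
Solving this 3x3 system gives c = (-3, -3, 4).
Check: -3f1 - 3f2 + 4f3 = [-21, 2, 5].

[-3, -3, 4]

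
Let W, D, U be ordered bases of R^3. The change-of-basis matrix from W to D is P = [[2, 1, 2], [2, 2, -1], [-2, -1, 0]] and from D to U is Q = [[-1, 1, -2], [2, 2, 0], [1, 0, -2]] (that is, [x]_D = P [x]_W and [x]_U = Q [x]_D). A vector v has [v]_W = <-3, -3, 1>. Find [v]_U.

Apply P to get D-coordinates <-7, -13, 9>, then Q to get U-coordinates.
The result is [v]_U = <-24, -40, -25>.

<-24, -40, -25>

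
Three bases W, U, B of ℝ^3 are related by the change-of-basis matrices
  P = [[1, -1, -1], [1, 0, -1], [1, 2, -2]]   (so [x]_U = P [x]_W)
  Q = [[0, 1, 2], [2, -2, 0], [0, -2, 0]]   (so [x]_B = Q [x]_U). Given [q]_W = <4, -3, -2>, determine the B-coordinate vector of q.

<10, 6, -12>

Apply P to get U-coordinates <9, 6, 2>, then Q to get B-coordinates.
The result is [q]_B = <10, 6, -12>.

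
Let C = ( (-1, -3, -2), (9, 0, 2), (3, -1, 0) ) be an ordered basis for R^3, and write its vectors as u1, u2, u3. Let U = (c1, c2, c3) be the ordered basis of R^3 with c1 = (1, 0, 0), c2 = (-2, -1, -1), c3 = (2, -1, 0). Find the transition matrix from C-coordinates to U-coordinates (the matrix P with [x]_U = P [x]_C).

[[1, 1, 1], [2, -2, 0], [1, 2, 1]]

Let M have columns uj and N have columns cj. Then for every x, N [x]_U = x = M [x]_C, so P = N^(-1) M.
Since det N = -1, N^(-1) has integer entries; multiplying gives P = [[1, 1, 1], [2, -2, 0], [1, 2, 1]].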